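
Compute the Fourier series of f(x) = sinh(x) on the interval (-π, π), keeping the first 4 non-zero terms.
sin(x)·sinh(π)/π - 4·sin(2·x)·sinh(π)/(5·π) + 3·sin(3·x)·sinh(π)/(5·π) - 8·sin(4·x)·sinh(π)/(17·π)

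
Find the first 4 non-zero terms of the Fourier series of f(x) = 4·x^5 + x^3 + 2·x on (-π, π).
(-158·π^2 + 8·π^4 + 952)·sin(x) + (-4·π^4 - 61/2 + 19·π^2)·sin(2·x) + (-142·π^2/27 + 392/81 + 8·π^4/3)·sin(3·x) + (-2·π^4 - 7/4 + 2·π^2)·sin(4·x)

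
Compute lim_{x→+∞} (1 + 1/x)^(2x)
As x → +∞: write (1 + 1/x)^(2x) = ((1 + 1/x)^x)^2 → (e^1)^2 = e^2.
Limit = e^(2).

Final answer: e^(2)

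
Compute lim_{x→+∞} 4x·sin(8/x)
As x → +∞: let u = 8/x → 0⁺; then 4·x·sin(8/x) = 4·8·sin(u)/u → 4·8·1 = 32.
Limit = 32.

Final answer: 32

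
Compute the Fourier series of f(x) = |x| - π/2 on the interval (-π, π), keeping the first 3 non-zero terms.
-4·cos(x)/π - 4·cos(3·x)/(9·π) - 4·cos(5·x)/(25·π)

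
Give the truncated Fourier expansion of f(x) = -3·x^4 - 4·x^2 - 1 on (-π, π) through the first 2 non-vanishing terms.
(-128 + 24·π^2)·cos(x) - 3·π^4/5 - 4·π^2/3 - 1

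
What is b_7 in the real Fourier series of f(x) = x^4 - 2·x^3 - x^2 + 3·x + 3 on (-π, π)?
b_7 = (1/π) ∫_{-π}^{π} f(x)·sin(7x) dx.
Evaluate the integral (use parity and integration by parts as needed): b_7 = 318/343 - 4·π^2/7.

Final answer: 318/343 - 4·π^2/7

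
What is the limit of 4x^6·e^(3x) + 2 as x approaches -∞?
The product is a 0·∞ indeterminate form at x → -∞.
Rewrite the product as 4x^6 / e^(-3x) (an ∞/∞ form) and apply L'Hôpital, or use the standard hierarchy e^(3|x|) ≫ |x^6| as x → -∞.
The indeterminate product → 0, so the limit = 2.

Final answer: 2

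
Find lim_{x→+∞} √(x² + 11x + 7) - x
This is an ∞ − ∞ indeterminate form.
Multiply and divide by the conjugate √(x²+11x + 7) + x; the x² terms cancel, leaving (11x + 7)/(√(x²+11x + 7)+x) → 11/2.
Limit = 11/2.

Final answer: 11/2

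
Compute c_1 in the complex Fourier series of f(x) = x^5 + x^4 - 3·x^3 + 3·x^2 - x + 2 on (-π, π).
Compute the real Fourier coefficients first: a_1 = 36 - 8·π^2, b_1 = -46·π^2 + 2·π^4 + 274.
Then c_1 = (a_1 − i·b_1)/2 = -4·π^2 + 18 - 137·i - i·π^4 + 23·i·π^2.

Final answer: -4·π^2 + 18 - 137·i - i·π^4 + 23·i·π^2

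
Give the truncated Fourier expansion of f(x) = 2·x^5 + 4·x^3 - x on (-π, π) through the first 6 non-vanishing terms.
(-72·π^2 + 4·π^4 + 430)·sin(x) + (-2·π^4 - 8 + 6·π^2)·sin(2·x) + (-8·π^2/27 - 38/81 + 4·π^4/3)·sin(3·x) + (-π^4 - 3·π^2/4 + 25/32)·sin(4·x) + (-394/625 + 24·π^2/25 + 4·π^4/5)·sin(5·x) + (-2·π^4/3 - 26·π^2/27 + 40/81)·sin(6·x)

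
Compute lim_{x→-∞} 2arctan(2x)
Evaluate the dominant behaviour as x → -∞; each term tends to a finite value or vanishes.
Limit = -π.

Final answer: -π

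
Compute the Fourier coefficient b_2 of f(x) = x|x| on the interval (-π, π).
b_2 = (1/π) ∫_{-π}^{π} f(x)·sin(2x) dx.
Evaluate the integral (use parity and integration by parts as needed): b_2 = -π.

Final answer: -π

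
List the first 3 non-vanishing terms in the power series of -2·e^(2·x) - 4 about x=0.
-4·x^2 - 4·x - 6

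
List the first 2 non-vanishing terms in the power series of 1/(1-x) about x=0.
x + 1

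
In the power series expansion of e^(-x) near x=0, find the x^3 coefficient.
Expand to order 3: e^(-x) = -x^3/6 + x^2/2 - x + 1 + O(x^4).
The coefficient of x^3 is -1/6.

Final answer: -1/6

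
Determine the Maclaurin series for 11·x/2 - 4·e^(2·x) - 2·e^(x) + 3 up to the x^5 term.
-13·x^5/12 - 11·x^4/4 - 17·x^3/3 - 9·x^2 - 9·x/2 - 3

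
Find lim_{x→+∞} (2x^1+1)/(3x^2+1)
This is an ∞/∞ indeterminate form as x → +∞.
Divide numerator and denominator by x^2 and let the lower-order terms vanish; the numerator's degree 1 is below the denominator's degree 2, so the quotient → 0.
Limit = 0.

Final answer: 0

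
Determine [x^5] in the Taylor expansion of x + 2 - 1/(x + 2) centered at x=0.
Expand to order 5: x + 2 - 1/(x + 2) = x^5/64 - x^4/32 + x^3/16 - x^2/8 + 5·x/4 + 3/2 + O(x^6).
The coefficient of x^5 is 1/64.

Final answer: 1/64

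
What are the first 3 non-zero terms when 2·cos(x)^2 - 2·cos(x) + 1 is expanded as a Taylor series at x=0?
7·x^4/12 - x^2 + 1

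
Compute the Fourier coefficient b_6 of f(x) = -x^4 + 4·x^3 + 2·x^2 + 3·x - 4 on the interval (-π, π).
b_6 = (1/π) ∫_{-π}^{π} f(x)·sin(6x) dx.
Evaluate the integral (use parity and integration by parts as needed): b_6 = -4·π^2/3 - 7/9.

Final answer: -4·π^2/3 - 7/9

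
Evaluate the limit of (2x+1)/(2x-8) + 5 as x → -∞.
Evaluate the dominant behaviour as x → -∞; each term tends to a finite value or vanishes.
Limit = 6.

Final answer: 6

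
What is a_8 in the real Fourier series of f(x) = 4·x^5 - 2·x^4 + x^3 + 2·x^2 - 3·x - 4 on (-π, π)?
a_8 = (1/π) ∫_{-π}^{π} f(x)·cos(8x) dx.
Evaluate the integral (use parity and integration by parts as needed): a_8 = 19/128 - π^2/4.

Final answer: 19/128 - π^2/4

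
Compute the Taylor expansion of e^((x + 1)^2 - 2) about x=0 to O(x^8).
407·x^7·e^(-1)/315 + 173·x^6·e^(-1)/90 + 13·x^5·e^(-1)/5 + 19·x^4·e^(-1)/6 + 10·x^3·e^(-1)/3 + 3·x^2·e^(-1) + 2·x·e^(-1) + e^(-1)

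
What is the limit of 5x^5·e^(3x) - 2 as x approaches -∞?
The product is a 0·∞ indeterminate form at x → -∞.
Rewrite the product as 5x^5 / e^(-3x) (an ∞/∞ form) and apply L'Hôpital, or use the standard hierarchy e^(3|x|) ≫ |x^5| as x → -∞.
The indeterminate product → 0, so the limit = -2.

Final answer: -2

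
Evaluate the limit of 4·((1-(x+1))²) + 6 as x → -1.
Direct substitution at x = -1 gives 10.

Final answer: 10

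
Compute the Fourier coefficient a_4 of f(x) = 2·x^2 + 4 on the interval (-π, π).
a_4 = (1/π) ∫_{-π}^{π} f(x)·cos(4x) dx.
Evaluate the integral (use parity and integration by parts as needed): a_4 = 1/2.

Final answer: 1/2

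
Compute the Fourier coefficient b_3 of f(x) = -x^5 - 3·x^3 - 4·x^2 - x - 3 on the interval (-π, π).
b_3 = (1/π) ∫_{-π}^{π} f(x)·sin(3x) dx.
Evaluate the integral (use parity and integration by parts as needed): b_3 = -2·π^4/3 - 14·π^2/27 - 26/81.

Final answer: -2·π^4/3 - 14·π^2/27 - 26/81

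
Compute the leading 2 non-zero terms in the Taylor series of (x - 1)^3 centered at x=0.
3·x - 1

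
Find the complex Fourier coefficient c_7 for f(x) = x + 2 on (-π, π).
Compute the real Fourier coefficients first: a_7 = 0, b_7 = 2/7.
Then c_7 = (a_7 − i·b_7)/2 = -i/7.

Final answer: -i/7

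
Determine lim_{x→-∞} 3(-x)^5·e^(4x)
This is a 0·∞ indeterminate form at x → -∞.
Rewrite the product as 3(-x)^5 / e^(-4x) (an ∞/∞ form) and apply L'Hôpital, or use the standard hierarchy e^(4|x|) ≫ |(-x)^5| as x → -∞.
The indeterminate product → 0, so the limit = 0.

Final answer: 0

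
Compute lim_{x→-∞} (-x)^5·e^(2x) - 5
The product is a 0·∞ indeterminate form at x → -∞.
Rewrite the product as (-x)^5 / e^(-2x) (an ∞/∞ form) and apply L'Hôpital, or use the standard hierarchy e^(2|x|) ≫ |(-x)^5| as x → -∞.
The indeterminate product → 0, so the limit = -5.

Final answer: -5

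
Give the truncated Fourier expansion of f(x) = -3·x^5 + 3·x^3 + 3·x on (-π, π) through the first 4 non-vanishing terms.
(-750 - 6·π^4 + 126·π^2)·sin(x) + (-18·π^2 + 24 + 3·π^4)·sin(2·x) + (-2·π^4 - 62/27 + 58·π^2/9)·sin(3·x) + (-27·π^2/8 - 15/64 + 3·π^4/2)·sin(4·x)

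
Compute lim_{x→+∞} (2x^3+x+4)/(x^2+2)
This is an ∞/∞ indeterminate form as x → +∞.
Divide numerator and denominator by x^3 and let the lower-order terms vanish; the numerator's degree 3 exceeds the denominator's degree 2, so the quotient diverges.
Limit = ∞.

Final answer: ∞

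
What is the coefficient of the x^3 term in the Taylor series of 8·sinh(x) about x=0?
Expand to order 3: 8·sinh(x) = 4·x^3/3 + 8·x + O(x^4).
The coefficient of x^3 is 4/3.

Final answer: 4/3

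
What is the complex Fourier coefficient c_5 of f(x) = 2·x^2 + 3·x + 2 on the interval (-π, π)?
Compute the real Fourier coefficients first: a_5 = -8/25, b_5 = 6/5.
Then c_5 = (a_5 − i·b_5)/2 = -4/25 - 3·i/5.

Final answer: -4/25 - 3·i/5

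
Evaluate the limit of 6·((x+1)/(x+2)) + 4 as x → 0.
Direct substitution at x = 0 gives 7.

Final answer: 7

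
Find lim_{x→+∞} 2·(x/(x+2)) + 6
Evaluate the dominant behaviour as x → +∞; each term tends to a finite value or vanishes.
Limit = 8.

Final answer: 8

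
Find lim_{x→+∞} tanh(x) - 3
Evaluate the dominant behaviour as x → +∞; each term tends to a finite value or vanishes.
Limit = -2.

Final answer: -2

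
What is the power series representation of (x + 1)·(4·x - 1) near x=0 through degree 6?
4·x^2 + 3·x - 1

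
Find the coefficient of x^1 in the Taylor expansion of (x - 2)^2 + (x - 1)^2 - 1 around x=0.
Expand to order 1: (x - 2)^2 + (x - 1)^2 - 1 = 4 - 6·x + O(x^2).
The coefficient of x^1 is -6.

Final answer: -6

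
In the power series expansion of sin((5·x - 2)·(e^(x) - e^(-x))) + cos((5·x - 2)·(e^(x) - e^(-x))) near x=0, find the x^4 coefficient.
Expand to order 4: sin((5·x - 2)·(e^(x) - e^(-x))) + cos((5·x - 2)·(e^(x) - e^(-x))) = -361·x^4/3 + 50·x^3 + 2·x^2 - 4·x + 1 + O(x^5).
The coefficient of x^4 is -361/3.

Final answer: -361/3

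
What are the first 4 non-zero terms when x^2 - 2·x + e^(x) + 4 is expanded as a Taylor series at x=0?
x^3/6 + 3·x^2/2 - x + 5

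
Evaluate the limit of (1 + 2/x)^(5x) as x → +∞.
As x → +∞: write (1 + 2/x)^(5x) = ((1 + 2/x)^x)^5 → (e^2)^5 = e^10.
Limit = e^(10).

Final answer: e^(10)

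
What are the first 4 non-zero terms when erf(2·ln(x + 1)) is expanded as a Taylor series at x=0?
7·x^4/√(π) - 4·x^3/√(π) - 2·x^2/√(π) + 4·x/√(π)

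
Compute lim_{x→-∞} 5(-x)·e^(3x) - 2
The product is a 0·∞ indeterminate form at x → -∞.
Rewrite the product as 5(-x) / e^(-3x) (an ∞/∞ form) and apply L'Hôpital, or use the standard hierarchy e^(3|x|) ≫ |(-x)| as x → -∞.
The indeterminate product → 0, so the limit = -2.

Final answer: -2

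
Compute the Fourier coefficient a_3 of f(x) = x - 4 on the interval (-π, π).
a_3 = (1/π) ∫_{-π}^{π} f(x)·cos(3x) dx.
Evaluate the integral (use parity and integration by parts as needed): a_3 = 0.

Final answer: 0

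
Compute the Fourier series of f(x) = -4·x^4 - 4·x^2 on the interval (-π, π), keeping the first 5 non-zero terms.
(-176 + 32·π^2)·cos(x) + (8 - 8·π^2)·cos(2·x) + (-16/27 + 32·π^2/9)·cos(3·x) + (-2·π^2 - 1/4)·cos(4·x) - 4·π^4/5 - 4·π^2/3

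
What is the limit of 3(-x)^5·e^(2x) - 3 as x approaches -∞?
The product is a 0·∞ indeterminate form at x → -∞.
Rewrite the product as 3(-x)^5 / e^(-2x) (an ∞/∞ form) and apply L'Hôpital, or use the standard hierarchy e^(2|x|) ≫ |(-x)^5| as x → -∞.
The indeterminate product → 0, so the limit = -3.

Final answer: -3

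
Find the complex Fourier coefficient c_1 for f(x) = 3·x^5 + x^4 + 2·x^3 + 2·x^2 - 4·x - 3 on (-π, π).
Compute the real Fourier coefficients first: a_1 = 40 - 8·π^2, b_1 = -116·π^2 + 6·π^4 + 688.
Then c_1 = (a_1 − i·b_1)/2 = -4·π^2 + 20 - 344·i - 3·i·π^4 + 58·i·π^2.

Final answer: -4·π^2 + 20 - 344·i - 3·i·π^4 + 58·i·π^2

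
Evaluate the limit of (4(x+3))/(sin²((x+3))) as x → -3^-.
Both numerator and denominator → 0 as x → -3^-; this is a 0/0 indeterminate form.
Expand each to leading order near x = -3: numerator ~ 4·(x + 3), denominator ~ (x + 3)^2.
The limit of the ratio is -∞.

Final answer: -∞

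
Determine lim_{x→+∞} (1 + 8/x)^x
As x → +∞: this is the defining limit (1 + 8/x)^x → e^8.
Limit = e^(8).

Final answer: e^(8)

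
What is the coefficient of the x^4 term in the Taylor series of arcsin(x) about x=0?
Expand to order 4: arcsin(x) = x^3/6 + x + O(x^5).
The coefficient of x^4 is 0.

Final answer: 0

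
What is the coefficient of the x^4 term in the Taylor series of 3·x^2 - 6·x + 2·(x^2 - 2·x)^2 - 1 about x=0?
Expand to order 4: 3·x^2 - 6·x + 2·(x^2 - 2·x)^2 - 1 = 2·x^4 - 8·x^3 + 11·x^2 - 6·x - 1 + O(x^5).
The coefficient of x^4 is 2.

Final answer: 2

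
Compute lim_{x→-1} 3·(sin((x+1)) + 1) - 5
Direct substitution at x = -1 gives -2.

Final answer: -2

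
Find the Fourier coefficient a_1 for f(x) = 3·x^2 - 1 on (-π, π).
a_1 = (1/π) ∫_{-π}^{π} f(x)·cos(1x) dx.
Evaluate the integral (use parity and integration by parts as needed): a_1 = -12.

Final answer: -12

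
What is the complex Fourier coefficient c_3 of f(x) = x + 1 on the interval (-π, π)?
Compute the real Fourier coefficients first: a_3 = 0, b_3 = 2/3.
Then c_3 = (a_3 − i·b_3)/2 = -i/3.

Final answer: -i/3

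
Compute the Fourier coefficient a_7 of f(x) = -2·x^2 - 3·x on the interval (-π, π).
a_7 = (1/π) ∫_{-π}^{π} f(x)·cos(7x) dx.
Evaluate the integral (use parity and integration by parts as needed): a_7 = 8/49.

Final answer: 8/49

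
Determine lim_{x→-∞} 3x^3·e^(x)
This is a 0·∞ indeterminate form at x → -∞.
Rewrite the product as 3x^3 / e^(-x) (an ∞/∞ form) and apply L'Hôpital, or use the standard hierarchy e^(|x|) ≫ |x^3| as x → -∞.
The indeterminate product → 0, so the limit = 0.

Final answer: 0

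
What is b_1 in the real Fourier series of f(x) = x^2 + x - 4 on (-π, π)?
b_1 = (1/π) ∫_{-π}^{π} f(x)·sin(1x) dx.
Evaluate the integral (use parity and integration by parts as needed): b_1 = 2.

Final answer: 2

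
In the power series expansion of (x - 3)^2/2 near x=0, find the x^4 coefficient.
Expand to order 4: (x - 3)^2/2 = x^2/2 - 3·x + 9/2 + O(x^5).
The coefficient of x^4 is 0.

Final answer: 0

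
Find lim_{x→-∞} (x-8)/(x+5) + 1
Evaluate the dominant behaviour as x → -∞; each term tends to a finite value or vanishes.
Limit = 2.

Final answer: 2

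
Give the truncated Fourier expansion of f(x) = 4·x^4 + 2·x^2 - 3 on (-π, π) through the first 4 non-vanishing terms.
(184 - 32·π^2)·cos(x) + (-10 + 8·π^2)·cos(2·x) + (40/27 - 32·π^2/9)·cos(3·x) - 3 + 2·π^2/3 + 4·π^4/5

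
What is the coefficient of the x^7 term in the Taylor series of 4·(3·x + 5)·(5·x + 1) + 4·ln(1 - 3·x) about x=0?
Expand to order 7: 4·(3·x + 5)·(5·x + 1) + 4·ln(1 - 3·x) = -8748·x^7/7 - 486·x^6 - 972·x^5/5 - 81·x^4 - 36·x^3 + 42·x^2 + 100·x + 20 + O(x^8).
The coefficient of x^7 is -8748/7.

Final answer: -8748/7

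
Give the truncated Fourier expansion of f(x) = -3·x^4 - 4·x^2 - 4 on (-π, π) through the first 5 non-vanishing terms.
(-128 + 24·π^2)·cos(x) + (5 - 6·π^2)·cos(2·x) + 8·π^2·cos(3·x)/3 + (-3·π^2/2 - 7/16)·cos(4·x) - 3·π^4/5 - 4·π^2/3 - 4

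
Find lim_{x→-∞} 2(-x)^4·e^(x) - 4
The product is a 0·∞ indeterminate form at x → -∞.
Rewrite the product as 2(-x)^4 / e^(-x) (an ∞/∞ form) and apply L'Hôpital, or use the standard hierarchy e^(|x|) ≫ |(-x)^4| as x → -∞.
The indeterminate product → 0, so the limit = -4.

Final answer: -4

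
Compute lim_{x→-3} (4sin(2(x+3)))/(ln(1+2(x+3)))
Both numerator and denominator → 0 as x → -3; this is a 0/0 indeterminate form.
Expand each to leading order near x = -3: numerator ~ 8·(x + 3), denominator ~ 2·(x + 3).
The limit of the ratio is 4.

Final answer: 4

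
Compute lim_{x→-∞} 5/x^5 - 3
Evaluate the dominant behaviour as x → -∞; each term tends to a finite value or vanishes.
Limit = -3.

Final answer: -3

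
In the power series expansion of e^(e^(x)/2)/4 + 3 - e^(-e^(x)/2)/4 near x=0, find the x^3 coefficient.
Expand to order 3: e^(e^(x)/2)/4 + 3 - e^(-e^(x)/2)/4 = x^3·(-e^(-1/2)/192 + 11·e^(1/2)/192) + x^2·(e^(-1/2)/32 + 3·e^(1/2)/32) + x·(e^(-1/2)/8 + e^(1/2)/8) - e^(-1/2)/4 + e^(1/2)/4 + 3 + O(x^4).
The coefficient of x^3 is -e^(-1/2)/192 + 11·e^(1/2)/192.

Final answer: -e^(-1/2)/192 + 11·e^(1/2)/192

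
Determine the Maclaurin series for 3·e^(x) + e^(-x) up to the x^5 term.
x^5/60 + x^4/6 + x^3/3 + 2·x^2 + 2·x + 4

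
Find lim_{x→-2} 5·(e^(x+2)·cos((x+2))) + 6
Direct substitution at x = -2 gives 11.

Final answer: 11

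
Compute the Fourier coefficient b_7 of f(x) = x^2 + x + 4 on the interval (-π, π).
b_7 = (1/π) ∫_{-π}^{π} f(x)·sin(7x) dx.
Evaluate the integral (use parity and integration by parts as needed): b_7 = 2/7.

Final answer: 2/7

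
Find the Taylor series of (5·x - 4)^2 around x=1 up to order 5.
1 + 10·(x - 1) + 25·(x - 1)^2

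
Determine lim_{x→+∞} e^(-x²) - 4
Evaluate the dominant behaviour as x → +∞; each term tends to a finite value or vanishes.
Limit = -4.

Final answer: -4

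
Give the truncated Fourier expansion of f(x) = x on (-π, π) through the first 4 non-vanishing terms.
2·sin(x) - sin(2·x) + 2·sin(3·x)/3 - sin(4·x)/2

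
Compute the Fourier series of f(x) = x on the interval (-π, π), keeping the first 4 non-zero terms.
2·sin(x) - sin(2·x) + 2·sin(3·x)/3 - sin(4·x)/2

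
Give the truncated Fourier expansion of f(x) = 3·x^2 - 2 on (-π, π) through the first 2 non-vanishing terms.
-12·cos(x) - 2 + π^2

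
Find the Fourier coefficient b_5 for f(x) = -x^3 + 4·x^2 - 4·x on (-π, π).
b_5 = (1/π) ∫_{-π}^{π} f(x)·sin(5x) dx.
Evaluate the integral (use parity and integration by parts as needed): b_5 = -2·π^2/5 - 188/125.

Final answer: -2·π^2/5 - 188/125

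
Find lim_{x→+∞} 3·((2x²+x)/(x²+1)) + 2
Evaluate the dominant behaviour as x → +∞; each term tends to a finite value or vanishes.
Limit = 8.

Final answer: 8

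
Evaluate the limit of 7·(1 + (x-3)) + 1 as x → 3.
Direct substitution at x = 3 gives 8.

Final answer: 8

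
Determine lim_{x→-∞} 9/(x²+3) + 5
Evaluate the dominant behaviour as x → -∞; each term tends to a finite value or vanishes.
Limit = 5.

Final answer: 5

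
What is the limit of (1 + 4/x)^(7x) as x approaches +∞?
As x → +∞: write (1 + 4/x)^(7x) = ((1 + 4/x)^x)^7 → (e^4)^7 = e^28.
Limit = e^(28).

Final answer: e^(28)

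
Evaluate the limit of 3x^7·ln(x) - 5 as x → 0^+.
The product is a 0·∞ indeterminate form at x → 0⁺.
Rewrite the product as 3·ln(x) / x^(-7) and apply L'Hôpital, or use the standard hierarchy x^(-7) ≫ |ln x| as x → 0⁺.
The indeterminate product → 0, so the limit = -5.

Final answer: -5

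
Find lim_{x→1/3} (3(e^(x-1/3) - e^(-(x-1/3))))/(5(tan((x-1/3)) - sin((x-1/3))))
Both numerator and denominator → 0 as x → 1/3; this is a 0/0 indeterminate form.
Expand each to leading order near x = 1/3: numerator ~ 6·(x - 1/3), denominator ~ 5·(x - 1/3)^3/2.
The limit of the ratio is ∞.

Final answer: ∞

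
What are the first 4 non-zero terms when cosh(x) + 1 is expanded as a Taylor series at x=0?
x^6/720 + x^4/24 + x^2/2 + 2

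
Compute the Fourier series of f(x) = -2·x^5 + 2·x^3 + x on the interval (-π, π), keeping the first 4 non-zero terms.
(-502 - 4·π^4 + 84·π^2)·sin(x) + (-12·π^2 + 17 + 2·π^4)·sin(2·x) + (-4·π^4/3 - 178/81 + 116·π^2/27)·sin(3·x) + (-9·π^2/4 + 11/32 + π^4)·sin(4·x)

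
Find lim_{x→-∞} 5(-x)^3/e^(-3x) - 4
The quotient is an ∞/∞ indeterminate form as x → -∞.
Compare growth rates of the dominant terms (exponentials ≫ polynomials ≫ logarithms), or apply L'Hôpital's rule; the quotient → 0.
Adding the constant: 0 - 4 = -4. Limit = -4.

Final answer: -4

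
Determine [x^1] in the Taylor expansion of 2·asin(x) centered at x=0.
Expand to order 1: 2·asin(x) = 2·x + O(x^2).
The coefficient of x^1 is 2.

Final answer: 2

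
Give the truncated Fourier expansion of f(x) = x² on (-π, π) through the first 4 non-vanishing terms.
-4·cos(x) + cos(2·x) - 4·cos(3·x)/9 + π^2/3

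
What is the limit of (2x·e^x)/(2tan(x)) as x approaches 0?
Both numerator and denominator → 0 as x → 0; this is a 0/0 indeterminate form.
Expand each to leading order near x = 0: numerator ~ 2·x, denominator ~ 2·x.
The limit of the ratio is 1.

Final answer: 1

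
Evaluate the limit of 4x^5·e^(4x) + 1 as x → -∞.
The product is a 0·∞ indeterminate form at x → -∞.
Rewrite the product as 4x^5 / e^(-4x) (an ∞/∞ form) and apply L'Hôpital, or use the standard hierarchy e^(4|x|) ≫ |x^5| as x → -∞.
The indeterminate product → 0, so the limit = 1.

Final answer: 1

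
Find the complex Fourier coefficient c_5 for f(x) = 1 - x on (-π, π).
Compute the real Fourier coefficients first: a_5 = 0, b_5 = -2/5.
Then c_5 = (a_5 − i·b_5)/2 = i/5.

Final answer: i/5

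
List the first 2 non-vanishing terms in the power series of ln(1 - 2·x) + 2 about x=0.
2 - 2·x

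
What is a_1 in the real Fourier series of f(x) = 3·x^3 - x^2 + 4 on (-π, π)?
a_1 = (1/π) ∫_{-π}^{π} f(x)·cos(1x) dx.
Evaluate the integral (use parity and integration by parts as needed): a_1 = 4.

Final answer: 4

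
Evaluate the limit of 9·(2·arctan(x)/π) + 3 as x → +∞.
Evaluate the dominant behaviour as x → +∞; each term tends to a finite value or vanishes.
Limit = 12.

Final answer: 12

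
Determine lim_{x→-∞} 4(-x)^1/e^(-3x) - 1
The quotient is an ∞/∞ indeterminate form as x → -∞.
Compare growth rates of the dominant terms (exponentials ≫ polynomials ≫ logarithms), or apply L'Hôpital's rule; the quotient → 0.
Adding the constant: 0 - 1 = -1. Limit = -1.

Final answer: -1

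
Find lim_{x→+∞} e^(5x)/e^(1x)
This is an ∞/∞ indeterminate form as x → +∞.
Rewrite e^(5x)/e^(1x) = e^((5−1)x) = e^(4x); the exponent coefficient is 4 > 0 so e^(4x) → ∞.
Limit = ∞.

Final answer: ∞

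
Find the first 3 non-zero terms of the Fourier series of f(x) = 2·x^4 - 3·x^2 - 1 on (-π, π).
(108 - 16·π^2)·cos(x) + (-9 + 4·π^2)·cos(2·x) - π^2 - 1 + 2·π^4/5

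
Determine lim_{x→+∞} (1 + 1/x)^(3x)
As x → +∞: write (1 + 1/x)^(3x) = ((1 + 1/x)^x)^3 → (e^1)^3 = e^3.
Limit = e^(3).

Final answer: e^(3)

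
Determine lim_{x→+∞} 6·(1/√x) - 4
Evaluate the dominant behaviour as x → +∞; each term tends to a finite value or vanishes.
Limit = -4.

Final answer: -4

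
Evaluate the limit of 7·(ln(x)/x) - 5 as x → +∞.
Evaluate the dominant behaviour as x → +∞; each term tends to a finite value or vanishes.
Limit = -5.

Final answer: -5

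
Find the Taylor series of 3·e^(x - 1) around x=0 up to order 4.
x^4·e^(-1)/8 + x^3·e^(-1)/2 + 3·x^2·e^(-1)/2 + 3·x·e^(-1) + 3·e^(-1)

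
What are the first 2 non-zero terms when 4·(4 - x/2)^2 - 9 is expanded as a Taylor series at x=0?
55 - 16·x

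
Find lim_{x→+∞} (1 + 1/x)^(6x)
As x → +∞: write (1 + 1/x)^(6x) = ((1 + 1/x)^x)^6 → (e^1)^6 = e^6.
Limit = e^(6).

Final answer: e^(6)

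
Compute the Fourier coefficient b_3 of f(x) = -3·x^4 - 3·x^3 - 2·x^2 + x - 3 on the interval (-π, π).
b_3 = (1/π) ∫_{-π}^{π} f(x)·sin(3x) dx.
Evaluate the integral (use parity and integration by parts as needed): b_3 = 2 - 2·π^2.

Final answer: 2 - 2·π^2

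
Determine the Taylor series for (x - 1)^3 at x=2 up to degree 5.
1 + 3·(x - 2) + 3·(x - 2)^2 + (x - 2)^3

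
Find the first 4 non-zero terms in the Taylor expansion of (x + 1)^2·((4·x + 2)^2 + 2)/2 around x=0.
24·x^3 + 27·x^2 + 14·x + 3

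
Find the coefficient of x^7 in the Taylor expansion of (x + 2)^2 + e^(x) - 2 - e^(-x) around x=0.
Expand to order 7: (x + 2)^2 + e^(x) - 2 - e^(-x) = x^7/2520 + x^5/60 + x^3/3 + x^2 + 6·x + 2 + O(x^8).
The coefficient of x^7 is 1/2520.

Final answer: 1/2520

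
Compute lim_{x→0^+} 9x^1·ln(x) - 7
The product is a 0·∞ indeterminate form at x → 0⁺.
Rewrite the product as 9·ln(x) / x^(-1) and apply L'Hôpital, or use the standard hierarchy x^(-1) ≫ |ln x| as x → 0⁺.
The indeterminate product → 0, so the limit = -7.

Final answer: -7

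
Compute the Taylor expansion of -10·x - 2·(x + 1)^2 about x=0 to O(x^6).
-2·x^2 - 14·x - 2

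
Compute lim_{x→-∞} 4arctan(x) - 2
Evaluate the dominant behaviour as x → -∞; each term tends to a finite value or vanishes.
Limit = -2·π - 2.

Final answer: -2·π - 2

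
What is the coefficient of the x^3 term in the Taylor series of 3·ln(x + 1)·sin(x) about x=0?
Expand to order 3: 3·ln(x + 1)·sin(x) = -3·x^3/2 + 3·x^2 + O(x^4).
The coefficient of x^3 is -3/2.

Final answer: -3/2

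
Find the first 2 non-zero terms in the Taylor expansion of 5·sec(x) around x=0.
5·x^2/2 + 5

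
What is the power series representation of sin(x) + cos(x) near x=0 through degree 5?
x^5/120 + x^4/24 - x^3/6 - x^2/2 + x + 1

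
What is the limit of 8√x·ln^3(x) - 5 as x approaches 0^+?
The product is a 0·∞ indeterminate form at x → 0⁺.
Rewrite the product as 8·ln^3(x) / x^(-1/2) and apply L'Hôpital, or use the standard hierarchy x^(-1/2) ≫ |ln x|^3 as x → 0⁺.
The indeterminate product → 0, so the limit = -5.

Final answer: -5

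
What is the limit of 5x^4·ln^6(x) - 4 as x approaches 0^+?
The product is a 0·∞ indeterminate form at x → 0⁺.
Rewrite the product as 5·ln^6(x) / x^(-4) and apply L'Hôpital, or use the standard hierarchy x^(-4) ≫ |ln x|^6 as x → 0⁺.
The indeterminate product → 0, so the limit = -4.

Final answer: -4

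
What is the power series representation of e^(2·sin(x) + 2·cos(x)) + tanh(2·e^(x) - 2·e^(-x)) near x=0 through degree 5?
x^5·(1259/10 - 13·e^(2)/60) - 17·x^4·e^(2)/12 + x^3·(-62/3 - e^(2)) + x^2·e^(2) + x·(4 + 2·e^(2)) + e^(2)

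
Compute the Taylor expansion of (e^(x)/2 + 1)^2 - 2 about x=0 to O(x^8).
11·x^7/1680 + 17·x^6/720 + 3·x^5/40 + 5·x^4/24 + x^3/2 + x^2 + 3·x/2 + 1/4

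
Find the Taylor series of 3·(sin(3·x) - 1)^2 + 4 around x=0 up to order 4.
-81·x^4 + 27·x^3 + 27·x^2 - 18·x + 7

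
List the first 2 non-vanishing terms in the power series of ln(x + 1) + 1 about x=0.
x + 1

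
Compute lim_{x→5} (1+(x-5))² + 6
Direct substitution at x = 5 gives 7.

Final answer: 7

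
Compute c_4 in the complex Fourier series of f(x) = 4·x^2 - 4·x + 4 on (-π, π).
Compute the real Fourier coefficients first: a_4 = 1, b_4 = 2.
Then c_4 = (a_4 − i·b_4)/2 = 1/2 - i.

Final answer: 1/2 - i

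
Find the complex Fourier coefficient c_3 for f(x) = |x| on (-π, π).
Compute the real Fourier coefficients first: a_3 = -4/(9·π), b_3 = 0.
Then c_3 = (a_3 − i·b_3)/2 = -2/(9·π).

Final answer: -2/(9·π)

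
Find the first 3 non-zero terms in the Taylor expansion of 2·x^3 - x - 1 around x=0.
2·x^3 - x - 1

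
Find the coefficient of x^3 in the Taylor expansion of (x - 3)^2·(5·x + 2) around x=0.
Expand to order 3: (x - 3)^2·(5·x + 2) = 5·x^3 - 28·x^2 + 33·x + 18 + O(x^4).
The coefficient of x^3 is 5.

Final answer: 5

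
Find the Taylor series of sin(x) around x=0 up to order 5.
x^5/120 - x^3/6 + x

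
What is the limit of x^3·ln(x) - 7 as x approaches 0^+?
The product is a 0·∞ indeterminate form at x → 0⁺.
Rewrite the product as ln(x) / x^(-3) and apply L'Hôpital, or use the standard hierarchy x^(-3) ≫ |ln x| as x → 0⁺.
The indeterminate product → 0, so the limit = -7.

Final answer: -7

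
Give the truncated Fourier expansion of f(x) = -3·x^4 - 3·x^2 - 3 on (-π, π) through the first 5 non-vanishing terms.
(-132 + 24·π^2)·cos(x) + (6 - 6·π^2)·cos(2·x) + (-4/9 + 8·π^2/3)·cos(3·x) + (-3·π^2/2 - 3/16)·cos(4·x) - 3·π^4/5 - π^2 - 3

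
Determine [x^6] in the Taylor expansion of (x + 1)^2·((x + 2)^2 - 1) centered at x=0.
Expand to order 6: (x + 1)^2·((x + 2)^2 - 1) = x^4 + 6·x^3 + 12·x^2 + 10·x + 3 + O(x^7).
The coefficient of x^6 is 0.

Final answer: 0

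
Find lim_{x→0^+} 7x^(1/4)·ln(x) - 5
The product is a 0·∞ indeterminate form at x → 0⁺.
Rewrite the product as 7·ln(x) / x^(-1/4) and apply L'Hôpital, or use the standard hierarchy x^(-1/4) ≫ |ln x| as x → 0⁺.
The indeterminate product → 0, so the limit = -5.

Final answer: -5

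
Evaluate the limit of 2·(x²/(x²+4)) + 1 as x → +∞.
Evaluate the dominant behaviour as x → +∞; each term tends to a finite value or vanishes.
Limit = 3.

Final answer: 3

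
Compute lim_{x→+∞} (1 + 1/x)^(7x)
As x → +∞: write (1 + 1/x)^(7x) = ((1 + 1/x)^x)^7 → (e^1)^7 = e^7.
Limit = e^(7).

Final answer: e^(7)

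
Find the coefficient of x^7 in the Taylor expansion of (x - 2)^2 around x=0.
Expand to order 7: (x - 2)^2 = x^2 - 4·x + 4 + O(x^8).
The coefficient of x^7 is 0.

Final answer: 0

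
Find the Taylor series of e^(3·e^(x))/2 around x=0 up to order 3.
19·x^3·e^(3)/4 + 3·x^2·e^(3) + 3·x·e^(3)/2 + e^(3)/2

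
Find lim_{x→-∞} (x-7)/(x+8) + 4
Evaluate the dominant behaviour as x → -∞; each term tends to a finite value or vanishes.
Limit = 5.

Final answer: 5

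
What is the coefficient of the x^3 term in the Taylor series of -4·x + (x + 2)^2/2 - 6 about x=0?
Expand to order 3: -4·x + (x + 2)^2/2 - 6 = x^2/2 - 2·x - 4 + O(x^4).
The coefficient of x^3 is 0.

Final answer: 0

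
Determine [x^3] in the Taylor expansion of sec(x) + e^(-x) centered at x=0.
Expand to order 3: sec(x) + e^(-x) = -x^3/6 + x^2 - x + 2 + O(x^4).
The coefficient of x^3 is -1/6.

Final answer: -1/6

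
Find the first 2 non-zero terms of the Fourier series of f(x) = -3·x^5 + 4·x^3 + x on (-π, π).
(-766 - 6·π^4 + 128·π^2)·sin(x) + (-19·π^2 + 55/2 + 3·π^4)·sin(2·x)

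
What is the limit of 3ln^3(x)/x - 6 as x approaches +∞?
The quotient is an ∞/∞ indeterminate form as x → +∞.
The polynomial denominator x dominates the logarithmic numerator (any positive power of x ≫ ln^3(x) as x → ∞), so the quotient → 0.
Adding the constant: 0 - 6 = -6. Limit = -6.

Final answer: -6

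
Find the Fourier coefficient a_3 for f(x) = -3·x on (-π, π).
a_3 = (1/π) ∫_{-π}^{π} f(x)·cos(3x) dx.
Evaluate the integral (use parity and integration by parts as needed): a_3 = 0.

Final answer: 0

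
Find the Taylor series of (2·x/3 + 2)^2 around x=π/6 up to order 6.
π^2/81 + 4·π/9 + 4 + (4·π/27 + 8/3)·(x - π/6) + 4·(x - π/6)^2/9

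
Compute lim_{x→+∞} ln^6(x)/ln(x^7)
This is an ∞/∞ indeterminate form as x → +∞.
Write ln(x^7) = 7·ln(x), reducing the quotient to ln^5(x)/7 → ∞.
Limit = ∞.

Final answer: ∞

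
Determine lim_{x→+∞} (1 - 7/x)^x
As x → +∞: this is the defining limit (1 - 7/x)^x → e^(-7).
Limit = e^(-7).

Final answer: e^(-7)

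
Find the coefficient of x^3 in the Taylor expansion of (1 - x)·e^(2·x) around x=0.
Expand to order 3: (1 - x)·e^(2·x) = -2·x^3/3 + x + 1 + O(x^4).
The coefficient of x^3 is -2/3.

Final answer: -2/3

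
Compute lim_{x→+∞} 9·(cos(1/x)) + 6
Evaluate the dominant behaviour as x → +∞; each term tends to a finite value or vanishes.
Limit = 15.

Final answer: 15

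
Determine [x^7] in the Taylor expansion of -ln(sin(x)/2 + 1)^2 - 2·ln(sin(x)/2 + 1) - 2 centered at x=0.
Expand to order 7: -ln(sin(x)/2 + 1)^2 - 2·ln(sin(x)/2 + 1) - 2 = -269·x^7/80640 + 41·x^6/3840 - x^5/64 - 5·x^4/192 + 5·x^3/24 - x - 2 + O(x^8).
The coefficient of x^7 is -269/80640.

Final answer: -269/80640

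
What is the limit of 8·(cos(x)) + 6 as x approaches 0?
Direct substitution at x = 0 gives 14.

Final answer: 14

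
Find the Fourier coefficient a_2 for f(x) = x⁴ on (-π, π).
a_2 = (1/π) ∫_{-π}^{π} f(x)·cos(2x) dx.
Evaluate the integral (use parity and integration by parts as needed): a_2 = -3 + 2·π^2.

Final answer: -3 + 2·π^2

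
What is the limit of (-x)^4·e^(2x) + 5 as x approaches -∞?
The product is a 0·∞ indeterminate form at x → -∞.
Rewrite the product as (-x)^4 / e^(-2x) (an ∞/∞ form) and apply L'Hôpital, or use the standard hierarchy e^(2|x|) ≫ |(-x)^4| as x → -∞.
The indeterminate product → 0, so the limit = 5.

Final answer: 5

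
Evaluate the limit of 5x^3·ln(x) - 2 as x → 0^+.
The product is a 0·∞ indeterminate form at x → 0⁺.
Rewrite the product as 5·ln(x) / x^(-3) and apply L'Hôpital, or use the standard hierarchy x^(-3) ≫ |ln x| as x → 0⁺.
The indeterminate product → 0, so the limit = -2.

Final answer: -2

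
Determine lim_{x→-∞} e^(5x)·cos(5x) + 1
Evaluate the dominant behaviour as x → -∞; each term tends to a finite value or vanishes.
Limit = 1.

Final answer: 1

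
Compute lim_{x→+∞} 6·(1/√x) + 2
Evaluate the dominant behaviour as x → +∞; each term tends to a finite value or vanishes.
Limit = 2.

Final answer: 2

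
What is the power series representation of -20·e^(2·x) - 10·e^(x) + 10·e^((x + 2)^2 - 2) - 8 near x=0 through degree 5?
x^5·(-65/12 + 212·e^(2)) + x^4·(-55/4 + 575·e^(2)/3) + x^3·(-85/3 + 440·e^(2)/3) + x^2·(-45 + 90·e^(2)) + x·(-50 + 40·e^(2)) - 38 + 10·e^(2)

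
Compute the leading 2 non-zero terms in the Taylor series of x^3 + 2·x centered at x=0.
x^3 + 2·x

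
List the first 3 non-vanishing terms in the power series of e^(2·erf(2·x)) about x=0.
32·x^2/π + 8·x/√(π) + 1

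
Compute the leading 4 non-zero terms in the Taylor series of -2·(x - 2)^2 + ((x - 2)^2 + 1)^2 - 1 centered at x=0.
-8·x^3 + 24·x^2 - 32·x + 16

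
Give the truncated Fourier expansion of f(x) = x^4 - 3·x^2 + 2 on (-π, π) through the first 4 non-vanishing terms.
(60 - 8·π^2)·cos(x) + (-6 + 2·π^2)·cos(2·x) + (52/27 - 8·π^2/9)·cos(3·x) - π^2 + 2 + π^4/5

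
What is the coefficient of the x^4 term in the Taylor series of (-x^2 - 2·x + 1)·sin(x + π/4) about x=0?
Expand to order 4: (-x^2 - 2·x + 1)·sin(x + π/4) = 7·√(2)·x^4/16 - √(2)·x^3/12 - 7·√(2)·x^2/4 - √(2)·x/2 + √(2)/2 + O(x^5).
The coefficient of x^4 is 7·√(2)/16.

Final answer: 7·√(2)/16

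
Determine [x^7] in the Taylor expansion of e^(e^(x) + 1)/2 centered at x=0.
Expand to order 7: e^(e^(x) + 1)/2 = 877·x^7·e^(2)/10080 + 203·x^6·e^(2)/1440 + 13·x^5·e^(2)/60 + 5·x^4·e^(2)/16 + 5·x^3·e^(2)/12 + x^2·e^(2)/2 + x·e^(2)/2 + e^(2)/2 + O(x^8).
The coefficient of x^7 is 877·e^(2)/10080.

Final answer: 877·e^(2)/10080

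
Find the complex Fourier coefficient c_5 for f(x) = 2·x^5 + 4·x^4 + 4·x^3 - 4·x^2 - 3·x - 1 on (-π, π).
Compute the real Fourier coefficients first: a_5 = 592/625 - 32·π^2/25, b_5 = -894/625 + 24·π^2/25 + 4·π^4/5.
Then c_5 = (a_5 − i·b_5)/2 = -16·π^2/25 + 296/625 - 2·i·π^4/5 - 12·i·π^2/25 + 447·i/625.

Final answer: -16·π^2/25 + 296/625 - 2·i·π^4/5 - 12·i·π^2/25 + 447·i/625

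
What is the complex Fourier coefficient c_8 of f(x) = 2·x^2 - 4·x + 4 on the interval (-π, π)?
Compute the real Fourier coefficients first: a_8 = 1/8, b_8 = 1.
Then c_8 = (a_8 − i·b_8)/2 = 1/16 - i/2.

Final answer: 1/16 - i/2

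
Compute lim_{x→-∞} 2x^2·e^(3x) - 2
The product is a 0·∞ indeterminate form at x → -∞.
Rewrite the product as 2x^2 / e^(-3x) (an ∞/∞ form) and apply L'Hôpital, or use the standard hierarchy e^(3|x|) ≫ |x^2| as x → -∞.
The indeterminate product → 0, so the limit = -2.

Final answer: -2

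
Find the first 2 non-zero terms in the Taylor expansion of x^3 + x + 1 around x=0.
x + 1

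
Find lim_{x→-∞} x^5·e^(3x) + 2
The product is a 0·∞ indeterminate form at x → -∞.
Rewrite the product as x^5 / e^(-3x) (an ∞/∞ form) and apply L'Hôpital, or use the standard hierarchy e^(3|x|) ≫ |x^5| as x → -∞.
The indeterminate product → 0, so the limit = 2.

Final answer: 2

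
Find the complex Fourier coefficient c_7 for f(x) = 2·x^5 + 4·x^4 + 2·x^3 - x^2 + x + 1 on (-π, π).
Compute the real Fourier coefficients first: a_7 = 388/2401 - 32·π^2/49, b_7 = 4106/16807 + 116·π^2/343 + 4·π^4/7.
Then c_7 = (a_7 − i·b_7)/2 = -16·π^2/49 + 194/2401 - 2·i·π^4/7 - 58·i·π^2/343 - 2053·i/16807.

Final answer: -16·π^2/49 + 194/2401 - 2·i·π^4/7 - 58·i·π^2/343 - 2053·i/16807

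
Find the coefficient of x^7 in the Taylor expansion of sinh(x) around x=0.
Expand to order 7: sinh(x) = x^7/5040 + x^5/120 + x^3/6 + x + O(x^8).
The coefficient of x^7 is 1/5040.

Final answer: 1/5040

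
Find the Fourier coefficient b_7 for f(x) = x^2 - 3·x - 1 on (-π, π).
b_7 = (1/π) ∫_{-π}^{π} f(x)·sin(7x) dx.
Evaluate the integral (use parity and integration by parts as needed): b_7 = -6/7.

Final answer: -6/7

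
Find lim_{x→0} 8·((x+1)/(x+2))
Direct substitution at x = 0 gives 4.

Final answer: 4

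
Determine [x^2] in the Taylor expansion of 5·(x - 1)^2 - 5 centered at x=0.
Expand to order 2: 5·(x - 1)^2 - 5 = 5·x^2 - 10·x + O(x^3).
The coefficient of x^2 is 5.

Final answer: 5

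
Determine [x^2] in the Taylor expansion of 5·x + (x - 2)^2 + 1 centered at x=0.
Expand to order 2: 5·x + (x - 2)^2 + 1 = x^2 + x + 5 + O(x^3).
The coefficient of x^2 is 1.

Final answer: 1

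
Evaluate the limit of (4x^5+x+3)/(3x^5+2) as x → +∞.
This is an ∞/∞ indeterminate form as x → +∞.
Divide numerator and denominator by x^5 and let the lower-order terms vanish; the leading terms give 4/3.
Limit = 4/3.

Final answer: 4/3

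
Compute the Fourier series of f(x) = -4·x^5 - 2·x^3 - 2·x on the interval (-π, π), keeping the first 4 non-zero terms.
(-940 - 8·π^4 + 156·π^2)·sin(x) + (-18·π^2 + 29 + 4·π^4)·sin(2·x) + (-8·π^4/3 - 356/81 + 124·π^2/27)·sin(3·x) + (-3·π^2/2 + 25/16 + 2·π^4)·sin(4·x)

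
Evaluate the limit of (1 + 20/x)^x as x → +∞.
As x → +∞: this is the defining limit (1 + 20/x)^x → e^20.
Limit = e^(20).

Final answer: e^(20)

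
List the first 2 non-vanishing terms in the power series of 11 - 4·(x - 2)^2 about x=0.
16·x - 5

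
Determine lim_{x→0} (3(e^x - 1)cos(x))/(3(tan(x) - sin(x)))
Both numerator and denominator → 0 as x → 0; this is a 0/0 indeterminate form.
Expand each to leading order near x = 0: numerator ~ 3·x, denominator ~ 3·x^3/2.
The limit of the ratio is ∞.

Final answer: ∞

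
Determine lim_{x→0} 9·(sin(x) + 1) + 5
Direct substitution at x = 0 gives 14.

Final answer: 14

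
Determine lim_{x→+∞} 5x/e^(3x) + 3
The quotient is an ∞/∞ indeterminate form as x → +∞.
The exponential denominator e^(3x) dominates the polynomial numerator (e^x ≫ x as x → ∞), so the quotient → 0.
Adding the constant: 0 + 3 = 3. Limit = 3.

Final answer: 3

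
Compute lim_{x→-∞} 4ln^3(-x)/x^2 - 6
The quotient is an ∞/∞ indeterminate form as x → -∞.
Compare growth rates of the dominant terms (exponentials ≫ polynomials ≫ logarithms), or apply L'Hôpital's rule; the quotient → 0.
Adding the constant: 0 - 6 = -6. Limit = -6.

Final answer: -6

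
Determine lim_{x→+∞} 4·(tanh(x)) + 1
Evaluate the dominant behaviour as x → +∞; each term tends to a finite value or vanishes.
Limit = 5.

Final answer: 5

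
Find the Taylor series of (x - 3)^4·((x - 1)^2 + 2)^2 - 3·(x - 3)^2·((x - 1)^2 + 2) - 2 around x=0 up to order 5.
-456·x^5 + 1203·x^4 - 2136·x^3 + 2520·x^2 - 1836·x + 646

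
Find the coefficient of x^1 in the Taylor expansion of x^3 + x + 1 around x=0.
Expand to order 1: x^3 + x + 1 = x + 1 + O(x^2).
The coefficient of x^1 is 1.

Final answer: 1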